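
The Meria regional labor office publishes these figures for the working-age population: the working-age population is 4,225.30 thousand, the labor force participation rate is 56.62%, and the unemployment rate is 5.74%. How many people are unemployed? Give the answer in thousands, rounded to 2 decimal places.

About 137.32 thousand are unemployed.

Labor force = 0.5662 × 4,225.30 = 2,392.36 thousand.
Unemployed = 0.0574 × 2,392.36 ≈ 137.32 thousand.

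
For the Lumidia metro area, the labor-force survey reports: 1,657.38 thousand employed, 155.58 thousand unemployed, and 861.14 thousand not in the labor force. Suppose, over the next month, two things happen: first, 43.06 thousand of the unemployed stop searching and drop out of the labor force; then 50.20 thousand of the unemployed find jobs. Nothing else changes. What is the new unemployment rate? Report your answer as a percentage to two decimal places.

Initially, labor force = 1,657.38 + 155.58 = 1,812.96 thousand, so u = 155.58/1,812.96 = 8.58%.
After the first change, unemployed and labor force both fall by 43.06 → E = 1,657.38, U = 112.52, labor force = 1,769.90 thousand.
After the second change, unemployed falls and employed rises by 50.20; labor force unchanged → E = 1,707.58, U = 62.32, labor force = 1,769.90 thousand.
New unemployment rate = 62.32 / 1,769.90 = 3.52%.

New unemployment rate ≈ 3.52%.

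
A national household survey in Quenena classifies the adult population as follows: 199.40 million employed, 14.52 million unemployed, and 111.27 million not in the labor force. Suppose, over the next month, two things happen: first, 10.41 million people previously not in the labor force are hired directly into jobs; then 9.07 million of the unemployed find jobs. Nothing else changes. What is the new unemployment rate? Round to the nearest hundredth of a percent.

New unemployment rate ≈ 2.43%.

Initially, labor force = 199.40 + 14.52 = 213.92 million, so u = 14.52/213.92 = 6.79%.
After the first change, employed and labor force both rise by 10.41; unemployed unchanged → E = 209.81, U = 14.52, labor force = 224.33 million.
After the second change, unemployed falls and employed rises by 9.07; labor force unchanged → E = 218.88, U = 5.45, labor force = 224.33 million.
New unemployment rate = 5.45 / 224.33 = 2.43%.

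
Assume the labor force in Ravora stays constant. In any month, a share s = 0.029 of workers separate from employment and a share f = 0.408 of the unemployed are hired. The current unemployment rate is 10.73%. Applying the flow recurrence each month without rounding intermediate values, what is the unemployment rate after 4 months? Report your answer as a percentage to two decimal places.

Unemployment rate after four months ≈ 7.05%.

With a fixed labor force, u_{t+1} = u_t + s·(1−u_t) − f·u_t = u_t·(1−s−f) + s.
Here 1−s−f = 0.563 and s = 0.029.
u_1 = 0.107300 × 0.563 + 0.029 = 0.089410.
u_2 = 0.089410 × 0.563 + 0.029 = 0.079338.
u_3 = 0.079338 × 0.563 + 0.029 = 0.073667.
u_4 = 0.073667 × 0.563 + 0.029 = 0.070475.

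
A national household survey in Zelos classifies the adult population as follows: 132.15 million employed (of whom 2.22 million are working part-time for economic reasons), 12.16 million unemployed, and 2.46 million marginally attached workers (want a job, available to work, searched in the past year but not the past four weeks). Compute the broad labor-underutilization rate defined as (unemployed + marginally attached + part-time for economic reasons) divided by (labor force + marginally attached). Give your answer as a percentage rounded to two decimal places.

Labor force = 132.15 + 12.16 = 144.31 million.
Numerator = 12.16 + 2.46 + 2.22 = 16.84 million.
Denominator = 144.31 + 2.46 = 146.77 million.
Broad rate = 16.84 / 146.77 = 11.47%.

Broad underutilization rate ≈ 11.47%.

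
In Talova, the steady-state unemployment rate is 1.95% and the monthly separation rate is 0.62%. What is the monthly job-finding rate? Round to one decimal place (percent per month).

Job-finding rate ≈ 31.2% per month.

From u* = s/(s+f): f = s·(1−u)/u.
f = 0.62 × (1 − 0.0195) / 0.0195 = 0.6079 / 0.0195 ≈ 31.2% per month.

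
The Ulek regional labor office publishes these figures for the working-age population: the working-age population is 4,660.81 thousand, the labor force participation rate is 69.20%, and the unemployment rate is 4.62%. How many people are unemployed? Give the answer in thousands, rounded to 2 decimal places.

About 149.01 thousand are unemployed.

Labor force = 0.6920 × 4,660.81 = 3,225.28 thousand.
Unemployed = 0.0462 × 3,225.28 ≈ 149.01 thousand.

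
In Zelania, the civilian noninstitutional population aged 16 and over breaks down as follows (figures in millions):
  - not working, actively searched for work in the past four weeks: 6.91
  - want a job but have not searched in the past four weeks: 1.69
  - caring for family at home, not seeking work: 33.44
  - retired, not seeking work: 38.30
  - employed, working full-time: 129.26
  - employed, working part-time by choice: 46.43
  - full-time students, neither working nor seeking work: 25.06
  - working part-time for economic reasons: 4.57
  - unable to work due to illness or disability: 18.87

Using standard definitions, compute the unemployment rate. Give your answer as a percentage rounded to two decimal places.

Employed = 129.26 + 46.43 + 4.57 = 180.26 million (anyone who worked, including part-time for economic reasons, counts as employed).
Unemployed = 6.91 million.
Labor force = 180.26 + 6.91 = 187.17 million.
Unemployment rate = 6.91 / 187.17 = 3.69%.

Unemployment rate ≈ 3.69%.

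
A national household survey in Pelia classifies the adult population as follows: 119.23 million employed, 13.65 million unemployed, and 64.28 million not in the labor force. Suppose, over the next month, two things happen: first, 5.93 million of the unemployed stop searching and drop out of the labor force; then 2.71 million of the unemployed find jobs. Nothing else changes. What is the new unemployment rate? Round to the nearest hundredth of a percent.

Initially, labor force = 119.23 + 13.65 = 132.88 million, so u = 13.65/132.88 = 10.27%.
After the first change, unemployed and labor force both fall by 5.93 → E = 119.23, U = 7.72, labor force = 126.95 million.
After the second change, unemployed falls and employed rises by 2.71; labor force unchanged → E = 121.94, U = 5.01, labor force = 126.95 million.
New unemployment rate = 5.01 / 126.95 = 3.95%.

New unemployment rate ≈ 3.95%.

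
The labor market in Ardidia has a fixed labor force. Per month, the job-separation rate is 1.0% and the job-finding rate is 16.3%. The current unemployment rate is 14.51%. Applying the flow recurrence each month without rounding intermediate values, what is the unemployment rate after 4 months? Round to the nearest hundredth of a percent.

Unemployment rate after four months ≈ 9.86%.

With a fixed labor force, u_{t+1} = u_t + s·(1−u_t) − f·u_t = u_t·(1−s−f) + s.
Here 1−s−f = 0.827 and s = 0.010.
u_1 = 0.145100 × 0.827 + 0.010 = 0.129998.
u_2 = 0.129998 × 0.827 + 0.010 = 0.117508.
u_3 = 0.117508 × 0.827 + 0.010 = 0.107179.
u_4 = 0.107179 × 0.827 + 0.010 = 0.098637.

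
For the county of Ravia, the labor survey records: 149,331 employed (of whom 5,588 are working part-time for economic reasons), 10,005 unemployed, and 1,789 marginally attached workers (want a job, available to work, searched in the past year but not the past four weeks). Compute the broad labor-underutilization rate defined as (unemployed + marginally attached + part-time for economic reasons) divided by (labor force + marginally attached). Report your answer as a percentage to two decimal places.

Broad underutilization rate ≈ 10.79%.

Labor force = 149,331 + 10,005 = 159,336.
Numerator = 10,005 + 1,789 + 5,588 = 17,382.
Denominator = 159,336 + 1,789 = 161,125.
Broad rate = 17,382 / 161,125 = 10.79%.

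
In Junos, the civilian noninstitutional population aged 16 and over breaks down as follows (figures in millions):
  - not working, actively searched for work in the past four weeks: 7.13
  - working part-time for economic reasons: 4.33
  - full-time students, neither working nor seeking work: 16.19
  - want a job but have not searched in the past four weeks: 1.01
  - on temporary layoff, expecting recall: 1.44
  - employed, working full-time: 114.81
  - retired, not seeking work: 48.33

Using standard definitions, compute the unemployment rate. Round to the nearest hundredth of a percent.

Employed = 4.33 + 114.81 = 119.14 million (anyone who worked, including part-time for economic reasons, counts as employed).
Unemployed = 7.13 + 1.44 = 8.57 million (jobless and actively searching, or on temporary layoff).
Labor force = 119.14 + 8.57 = 127.71 million.
Unemployment rate = 8.57 / 127.71 = 6.71%.

Unemployment rate ≈ 6.71%.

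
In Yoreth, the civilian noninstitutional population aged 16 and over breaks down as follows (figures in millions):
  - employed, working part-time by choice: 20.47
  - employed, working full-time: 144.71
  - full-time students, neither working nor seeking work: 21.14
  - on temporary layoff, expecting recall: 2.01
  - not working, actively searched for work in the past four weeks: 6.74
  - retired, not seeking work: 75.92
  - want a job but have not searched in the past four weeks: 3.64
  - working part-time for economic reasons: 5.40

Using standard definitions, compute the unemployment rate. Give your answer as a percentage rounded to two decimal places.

Unemployment rate ≈ 4.88%.

Employed = 20.47 + 144.71 + 5.40 = 170.58 million (anyone who worked, including part-time for economic reasons, counts as employed).
Unemployed = 2.01 + 6.74 = 8.75 million (jobless and actively searching, or on temporary layoff).
Labor force = 170.58 + 8.75 = 179.33 million.
Unemployment rate = 8.75 / 179.33 = 4.88%.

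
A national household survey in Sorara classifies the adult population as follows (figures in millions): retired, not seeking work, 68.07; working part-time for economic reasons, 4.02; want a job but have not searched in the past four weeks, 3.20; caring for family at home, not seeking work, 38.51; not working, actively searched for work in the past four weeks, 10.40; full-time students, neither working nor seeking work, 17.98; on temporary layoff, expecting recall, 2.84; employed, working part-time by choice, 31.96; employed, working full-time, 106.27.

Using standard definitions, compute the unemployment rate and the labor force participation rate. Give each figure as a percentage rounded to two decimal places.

Unemployment rate ≈ 8.52%; labor force participation rate ≈ 54.89%.

Employed = 4.02 + 31.96 + 106.27 = 142.25 million (anyone who worked, including part-time for economic reasons, counts as employed).
Unemployed = 10.40 + 2.84 = 13.24 million (jobless and actively searching, or on temporary layoff).
Labor force = 142.25 + 13.24 = 155.49 million.
Not in labor force = 68.07 + 3.20 + 38.51 + 17.98 = 127.76 million (those not working and not actively searching are outside the labor force — including those who want a job but have given up searching).
Civilian working-age population = 155.49 + 127.76 = 283.25 million.
Unemployment rate = 13.24 / 155.49 = 8.52%.
Labor force participation rate = 155.49 / 283.25 = 54.89%.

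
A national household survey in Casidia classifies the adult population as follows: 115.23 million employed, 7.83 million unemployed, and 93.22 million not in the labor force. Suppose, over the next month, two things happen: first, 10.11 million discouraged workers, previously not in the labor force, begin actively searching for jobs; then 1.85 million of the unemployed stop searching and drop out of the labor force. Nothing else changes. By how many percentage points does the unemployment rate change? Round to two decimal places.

The unemployment rate changes by +5.89 percentage points.

Initially, labor force = 115.23 + 7.83 = 123.06 million, so u = 7.83/123.06 = 6.36%.
After the first change, unemployed and labor force both rise by 10.11 → E = 115.23, U = 17.94, labor force = 133.17 million.
After the second change, unemployed and labor force both fall by 1.85 → E = 115.23, U = 16.09, labor force = 131.32 million.
New unemployment rate = 16.09 / 131.32 = 12.25%.
Change = 12.25% − 6.36% = +5.89 percentage points.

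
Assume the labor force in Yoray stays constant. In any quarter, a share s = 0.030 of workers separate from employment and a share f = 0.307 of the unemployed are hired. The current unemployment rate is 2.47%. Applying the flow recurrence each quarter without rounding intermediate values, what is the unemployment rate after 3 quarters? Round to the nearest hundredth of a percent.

With a fixed labor force, u_{t+1} = u_t + s·(1−u_t) − f·u_t = u_t·(1−s−f) + s.
Here 1−s−f = 0.663 and s = 0.030.
u_1 = 0.024700 × 0.663 + 0.030 = 0.046376.
u_2 = 0.046376 × 0.663 + 0.030 = 0.060747.
u_3 = 0.060747 × 0.663 + 0.030 = 0.070275.

Unemployment rate after three quarters ≈ 7.03%.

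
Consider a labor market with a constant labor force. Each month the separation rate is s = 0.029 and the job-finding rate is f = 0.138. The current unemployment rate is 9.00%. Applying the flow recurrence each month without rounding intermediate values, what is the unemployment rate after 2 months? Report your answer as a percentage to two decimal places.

With a fixed labor force, u_{t+1} = u_t + s·(1−u_t) − f·u_t = u_t·(1−s−f) + s.
Here 1−s−f = 0.833 and s = 0.029.
u_1 = 0.090000 × 0.833 + 0.029 = 0.103970.
u_2 = 0.103970 × 0.833 + 0.029 = 0.115607.

Unemployment rate after two months ≈ 11.56%.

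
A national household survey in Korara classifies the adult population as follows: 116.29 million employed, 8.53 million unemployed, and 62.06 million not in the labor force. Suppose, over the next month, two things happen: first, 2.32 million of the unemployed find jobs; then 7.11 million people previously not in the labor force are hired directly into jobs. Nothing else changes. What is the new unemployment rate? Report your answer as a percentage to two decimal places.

Initially, labor force = 116.29 + 8.53 = 124.82 million, so u = 8.53/124.82 = 6.83%.
After the first change, unemployed falls and employed rises by 2.32; labor force unchanged → E = 118.61, U = 6.21, labor force = 124.82 million.
After the second change, employed and labor force both rise by 7.11; unemployed unchanged → E = 125.72, U = 6.21, labor force = 131.93 million.
New unemployment rate = 6.21 / 131.93 = 4.71%.

New unemployment rate ≈ 4.71%.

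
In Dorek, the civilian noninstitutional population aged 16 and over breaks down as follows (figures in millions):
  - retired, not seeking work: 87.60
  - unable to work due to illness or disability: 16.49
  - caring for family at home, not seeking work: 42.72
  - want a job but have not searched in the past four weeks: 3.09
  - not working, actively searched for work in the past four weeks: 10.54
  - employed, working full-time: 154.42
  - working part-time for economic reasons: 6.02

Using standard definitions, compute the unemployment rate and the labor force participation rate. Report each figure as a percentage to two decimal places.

Unemployment rate ≈ 6.16%; labor force participation rate ≈ 53.28%.

Employed = 154.42 + 6.02 = 160.44 million (anyone who worked, including part-time for economic reasons, counts as employed).
Unemployed = 10.54 million.
Labor force = 160.44 + 10.54 = 170.98 million.
Not in labor force = 87.60 + 16.49 + 42.72 + 3.09 = 149.90 million (those not working and not actively searching are outside the labor force — including those who want a job but have given up searching).
Civilian working-age population = 170.98 + 149.90 = 320.88 million.
Unemployment rate = 10.54 / 170.98 = 6.16%.
Labor force participation rate = 170.98 / 320.88 = 53.28%.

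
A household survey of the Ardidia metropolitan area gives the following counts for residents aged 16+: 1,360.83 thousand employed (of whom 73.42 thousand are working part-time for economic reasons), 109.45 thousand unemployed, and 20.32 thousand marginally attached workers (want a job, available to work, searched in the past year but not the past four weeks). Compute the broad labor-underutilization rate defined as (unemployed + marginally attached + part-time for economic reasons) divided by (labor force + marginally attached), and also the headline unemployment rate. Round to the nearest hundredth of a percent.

Broad underutilization rate ≈ 13.63%; headline unemployment rate ≈ 7.44%.

Labor force = 1,360.83 + 109.45 = 1,470.28 thousand.
Numerator = 109.45 + 20.32 + 73.42 = 203.19 thousand.
Denominator = 1,470.28 + 20.32 = 1,490.60 thousand.
Broad rate = 203.19 / 1,490.60 = 13.63%.
Headline unemployment rate = 109.45 / 1,470.28 = 7.44%.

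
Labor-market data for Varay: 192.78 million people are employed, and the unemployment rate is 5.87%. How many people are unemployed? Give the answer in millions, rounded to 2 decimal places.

Let U be the number unemployed. The labor force is E + U, and U/(E+U) = 0.0587.
So U = 0.0587 × 192.78 / (1 − 0.0587) = 11.3162 / 0.9413 ≈ 12.02 million.

About 12.02 million are unemployed.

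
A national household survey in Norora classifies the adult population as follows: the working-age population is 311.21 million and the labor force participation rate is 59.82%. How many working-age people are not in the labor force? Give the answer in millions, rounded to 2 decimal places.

Share not in the labor force = 1 − 0.5982 = 0.4018.
Not in labor force = 0.4018 × 311.21 ≈ 125.04 million.

About 125.04 million are not in the labor force.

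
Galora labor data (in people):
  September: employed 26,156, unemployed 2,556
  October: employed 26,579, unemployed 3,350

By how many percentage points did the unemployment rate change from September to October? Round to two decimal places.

The unemployment rate changed by +2.29 percentage points.

September: labor force = 26,156 + 2,556 = 28,712; u = 2,556/28,712 = 8.90%.
October: labor force = 26,579 + 3,350 = 29,929; u = 3,350/29,929 = 11.19%.
Change = 11.19% − 8.90% = +2.29 pp.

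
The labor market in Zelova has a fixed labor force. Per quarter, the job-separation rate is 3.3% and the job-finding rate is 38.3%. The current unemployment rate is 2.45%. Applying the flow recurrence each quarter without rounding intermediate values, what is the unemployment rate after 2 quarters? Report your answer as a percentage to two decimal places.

Unemployment rate after two quarters ≈ 6.06%.

With a fixed labor force, u_{t+1} = u_t + s·(1−u_t) − f·u_t = u_t·(1−s−f) + s.
Here 1−s−f = 0.584 and s = 0.033.
u_1 = 0.024500 × 0.584 + 0.033 = 0.047308.
u_2 = 0.047308 × 0.584 + 0.033 = 0.060628.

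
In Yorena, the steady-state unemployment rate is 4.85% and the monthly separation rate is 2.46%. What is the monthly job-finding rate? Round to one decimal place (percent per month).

Job-finding rate ≈ 48.3% per month.

From u* = s/(s+f): f = s·(1−u)/u.
f = 2.46 × (1 − 0.0485) / 0.0485 = 2.3407 / 0.0485 ≈ 48.3% per month.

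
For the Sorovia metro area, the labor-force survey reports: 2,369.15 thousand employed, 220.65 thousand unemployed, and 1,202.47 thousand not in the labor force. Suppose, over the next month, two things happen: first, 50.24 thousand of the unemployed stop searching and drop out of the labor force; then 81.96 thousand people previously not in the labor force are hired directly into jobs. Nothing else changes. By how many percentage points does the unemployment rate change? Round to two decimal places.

Initially, labor force = 2,369.15 + 220.65 = 2,589.80 thousand, so u = 220.65/2,589.80 = 8.52%.
After the first change, unemployed and labor force both fall by 50.24 → E = 2,369.15, U = 170.41, labor force = 2,539.56 thousand.
After the second change, employed and labor force both rise by 81.96; unemployed unchanged → E = 2,451.11, U = 170.41, labor force = 2,621.52 thousand.
New unemployment rate = 170.41 / 2,621.52 = 6.50%.
Change = 6.50% − 8.52% = −2.02 percentage points.

The unemployment rate changes by −2.02 percentage points.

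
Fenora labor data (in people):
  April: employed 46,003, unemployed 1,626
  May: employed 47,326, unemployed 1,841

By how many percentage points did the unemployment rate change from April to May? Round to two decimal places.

April: labor force = 46,003 + 1,626 = 47,629; u = 1,626/47,629 = 3.41%.
May: labor force = 47,326 + 1,841 = 49,167; u = 1,841/49,167 = 3.74%.
Change = 3.74% − 3.41% = +0.33 pp.

The unemployment rate changed by +0.33 percentage points.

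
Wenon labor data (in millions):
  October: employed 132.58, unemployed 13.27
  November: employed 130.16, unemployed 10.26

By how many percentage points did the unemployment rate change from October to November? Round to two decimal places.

The unemployment rate changed by −1.79 percentage points.

October: labor force = 132.58 + 13.27 = 145.85; u = 13.27/145.85 = 9.10%.
November: labor force = 130.16 + 10.26 = 140.42; u = 10.26/140.42 = 7.31%.
Change = 7.31% − 9.10% = −1.79 pp.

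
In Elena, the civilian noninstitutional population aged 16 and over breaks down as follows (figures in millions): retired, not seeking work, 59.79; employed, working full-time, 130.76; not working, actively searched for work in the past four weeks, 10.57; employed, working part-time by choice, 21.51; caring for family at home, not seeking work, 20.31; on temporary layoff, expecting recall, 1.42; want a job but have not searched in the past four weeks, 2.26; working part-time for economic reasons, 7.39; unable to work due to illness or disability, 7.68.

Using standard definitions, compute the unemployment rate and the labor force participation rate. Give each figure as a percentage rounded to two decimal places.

Employed = 130.76 + 21.51 + 7.39 = 159.66 million (anyone who worked, including part-time for economic reasons, counts as employed).
Unemployed = 10.57 + 1.42 = 11.99 million (jobless and actively searching, or on temporary layoff).
Labor force = 159.66 + 11.99 = 171.65 million.
Not in labor force = 59.79 + 20.31 + 2.26 + 7.68 = 90.04 million (those not working and not actively searching are outside the labor force — including those who want a job but have given up searching).
Civilian working-age population = 171.65 + 90.04 = 261.69 million.
Unemployment rate = 11.99 / 171.65 = 6.99%.
Labor force participation rate = 171.65 / 261.69 = 65.59%.

Unemployment rate ≈ 6.99%; labor force participation rate ≈ 65.59%.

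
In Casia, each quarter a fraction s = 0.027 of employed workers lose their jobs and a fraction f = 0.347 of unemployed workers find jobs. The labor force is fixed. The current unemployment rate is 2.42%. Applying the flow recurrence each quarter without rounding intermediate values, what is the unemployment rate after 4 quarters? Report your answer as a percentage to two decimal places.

With a fixed labor force, u_{t+1} = u_t + s·(1−u_t) − f·u_t = u_t·(1−s−f) + s.
Here 1−s−f = 0.626 and s = 0.027.
u_1 = 0.024200 × 0.626 + 0.027 = 0.042149.
u_2 = 0.042149 × 0.626 + 0.027 = 0.053385.
u_3 = 0.053385 × 0.626 + 0.027 = 0.060419.
u_4 = 0.060419 × 0.626 + 0.027 = 0.064822.

Unemployment rate after four quarters ≈ 6.48%.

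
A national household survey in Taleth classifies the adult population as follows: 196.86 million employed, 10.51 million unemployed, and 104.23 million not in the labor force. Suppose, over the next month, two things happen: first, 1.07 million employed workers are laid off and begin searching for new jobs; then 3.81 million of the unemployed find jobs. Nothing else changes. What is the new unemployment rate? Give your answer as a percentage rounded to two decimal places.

New unemployment rate ≈ 3.75%.

Initially, labor force = 196.86 + 10.51 = 207.37 million, so u = 10.51/207.37 = 5.07%.
After the first change, employed falls and unemployed rises by 1.07; labor force unchanged → E = 195.79, U = 11.58, labor force = 207.37 million.
After the second change, unemployed falls and employed rises by 3.81; labor force unchanged → E = 199.60, U = 7.77, labor force = 207.37 million.
New unemployment rate = 7.77 / 207.37 = 3.75%.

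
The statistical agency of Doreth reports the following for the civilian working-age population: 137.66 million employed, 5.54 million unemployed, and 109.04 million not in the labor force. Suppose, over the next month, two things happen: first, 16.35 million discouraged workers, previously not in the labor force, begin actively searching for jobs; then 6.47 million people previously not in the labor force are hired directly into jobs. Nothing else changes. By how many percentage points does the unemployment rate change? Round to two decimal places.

Initially, labor force = 137.66 + 5.54 = 143.20 million, so u = 5.54/143.20 = 3.87%.
After the first change, unemployed and labor force both rise by 16.35 → E = 137.66, U = 21.89, labor force = 159.55 million.
After the second change, employed and labor force both rise by 6.47; unemployed unchanged → E = 144.13, U = 21.89, labor force = 166.02 million.
New unemployment rate = 21.89 / 166.02 = 13.19%.
Change = 13.19% − 3.87% = +9.32 percentage points.

The unemployment rate changes by +9.32 percentage points.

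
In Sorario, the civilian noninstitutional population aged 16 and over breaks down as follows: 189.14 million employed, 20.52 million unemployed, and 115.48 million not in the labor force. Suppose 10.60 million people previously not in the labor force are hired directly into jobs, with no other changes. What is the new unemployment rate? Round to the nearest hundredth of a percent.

Initially, labor force = 189.14 + 20.52 = 209.66 million, so u = 20.52/209.66 = 9.79%.
After the change, employed and labor force both rise by 10.60; unemployed unchanged → E = 199.74, U = 20.52, labor force = 220.26 million.
New unemployment rate = 20.52 / 220.26 = 9.32%.

New unemployment rate ≈ 9.32%.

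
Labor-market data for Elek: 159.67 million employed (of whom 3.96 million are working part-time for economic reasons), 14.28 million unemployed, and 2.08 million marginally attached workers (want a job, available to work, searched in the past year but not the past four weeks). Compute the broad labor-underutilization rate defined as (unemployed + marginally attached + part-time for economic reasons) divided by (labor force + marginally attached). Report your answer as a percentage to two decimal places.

Broad underutilization rate ≈ 11.54%.

Labor force = 159.67 + 14.28 = 173.95 million.
Numerator = 14.28 + 2.08 + 3.96 = 20.32 million.
Denominator = 173.95 + 2.08 = 176.03 million.
Broad rate = 20.32 / 176.03 = 11.54%.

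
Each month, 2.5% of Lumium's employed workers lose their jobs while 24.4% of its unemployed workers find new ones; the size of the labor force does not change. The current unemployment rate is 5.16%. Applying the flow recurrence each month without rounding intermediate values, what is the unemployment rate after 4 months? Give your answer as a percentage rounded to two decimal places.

Unemployment rate after four months ≈ 8.11%.

With a fixed labor force, u_{t+1} = u_t + s·(1−u_t) − f·u_t = u_t·(1−s−f) + s.
Here 1−s−f = 0.731 and s = 0.025.
u_1 = 0.051600 × 0.731 + 0.025 = 0.062720.
u_2 = 0.062720 × 0.731 + 0.025 = 0.070848.
u_3 = 0.070848 × 0.731 + 0.025 = 0.076790.
u_4 = 0.076790 × 0.731 + 0.025 = 0.081133.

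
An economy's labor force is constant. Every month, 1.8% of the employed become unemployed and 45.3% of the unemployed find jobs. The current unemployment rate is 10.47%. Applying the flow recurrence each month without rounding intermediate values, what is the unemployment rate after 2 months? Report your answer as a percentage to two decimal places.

Unemployment rate after two months ≈ 5.68%.

With a fixed labor force, u_{t+1} = u_t + s·(1−u_t) − f·u_t = u_t·(1−s−f) + s.
Here 1−s−f = 0.529 and s = 0.018.
u_1 = 0.104700 × 0.529 + 0.018 = 0.073386.
u_2 = 0.073386 × 0.529 + 0.018 = 0.056821.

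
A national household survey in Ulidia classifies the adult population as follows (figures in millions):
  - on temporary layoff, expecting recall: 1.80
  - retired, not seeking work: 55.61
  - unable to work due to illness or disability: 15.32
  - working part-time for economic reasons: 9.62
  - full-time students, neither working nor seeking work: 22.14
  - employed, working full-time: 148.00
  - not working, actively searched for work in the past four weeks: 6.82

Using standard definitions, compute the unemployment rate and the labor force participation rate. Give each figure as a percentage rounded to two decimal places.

Unemployment rate ≈ 5.19%; labor force participation rate ≈ 64.11%.

Employed = 9.62 + 148.00 = 157.62 million (anyone who worked, including part-time for economic reasons, counts as employed).
Unemployed = 1.80 + 6.82 = 8.62 million (jobless and actively searching, or on temporary layoff).
Labor force = 157.62 + 8.62 = 166.24 million.
Not in labor force = 55.61 + 15.32 + 22.14 = 93.07 million (those not working and not actively searching are outside the labor force).
Civilian working-age population = 166.24 + 93.07 = 259.31 million.
Unemployment rate = 8.62 / 166.24 = 5.19%.
Labor force participation rate = 166.24 / 259.31 = 64.11%.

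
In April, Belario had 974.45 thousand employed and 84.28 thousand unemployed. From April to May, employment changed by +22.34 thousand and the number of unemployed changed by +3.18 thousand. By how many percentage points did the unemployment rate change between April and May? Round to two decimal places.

The unemployment rate changed by +0.11 percentage points.

April: labor force = 974.45 + 84.28 = 1,058.73; u = 84.28/1,058.73 = 7.96%.
May: labor force = 996.79 + 87.46 = 1,084.25; u = 87.46/1,084.25 = 8.07%.
Change = 8.07% − 7.96% = +0.11 pp.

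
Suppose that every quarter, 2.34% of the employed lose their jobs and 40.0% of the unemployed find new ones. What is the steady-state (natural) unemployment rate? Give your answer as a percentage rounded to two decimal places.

Steady-state unemployment rate ≈ 5.53%.

At steady state the flows balance: s·E = f·U, so U/(E+U) = s/(s+f).
u* = 2.34 / (2.34 + 40.0) = 2.34 / 42.34 = 5.53%.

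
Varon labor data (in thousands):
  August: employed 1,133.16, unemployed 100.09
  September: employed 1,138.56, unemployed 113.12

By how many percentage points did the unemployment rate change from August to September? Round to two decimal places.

The unemployment rate changed by +0.92 percentage points.

August: labor force = 1,133.16 + 100.09 = 1,233.25; u = 100.09/1,233.25 = 8.12%.
September: labor force = 1,138.56 + 113.12 = 1,251.68; u = 113.12/1,251.68 = 9.04%.
Change = 9.04% − 8.12% = +0.92 pp.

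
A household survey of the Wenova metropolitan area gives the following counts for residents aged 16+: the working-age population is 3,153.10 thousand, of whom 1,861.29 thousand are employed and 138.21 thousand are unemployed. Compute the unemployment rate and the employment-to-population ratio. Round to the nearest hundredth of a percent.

Labor force = employed + unemployed = 1,861.29 + 138.21 = 1,999.50 thousand.
Unemployment rate = 138.21 / 1,999.50 = 6.91%.
Employment-population ratio = 1,861.29 / 3,153.10 = 59.03%.

Unemployment rate ≈ 6.91%; employment-population ratio ≈ 59.03%.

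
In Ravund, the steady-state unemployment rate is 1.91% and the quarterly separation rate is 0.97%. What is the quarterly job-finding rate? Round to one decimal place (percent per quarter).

From u* = s/(s+f): f = s·(1−u)/u.
f = 0.97 × (1 − 0.0191) / 0.0191 = 0.9515 / 0.0191 ≈ 49.8% per quarter.

Job-finding rate ≈ 49.8% per quarter.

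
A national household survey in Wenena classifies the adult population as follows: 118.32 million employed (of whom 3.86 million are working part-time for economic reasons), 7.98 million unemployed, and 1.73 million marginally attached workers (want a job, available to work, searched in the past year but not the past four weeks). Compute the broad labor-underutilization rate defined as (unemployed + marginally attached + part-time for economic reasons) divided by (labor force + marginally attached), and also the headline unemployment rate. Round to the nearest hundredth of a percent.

Broad underutilization rate ≈ 10.60%; headline unemployment rate ≈ 6.32%.

Labor force = 118.32 + 7.98 = 126.30 million.
Numerator = 7.98 + 1.73 + 3.86 = 13.57 million.
Denominator = 126.30 + 1.73 = 128.03 million.
Broad rate = 13.57 / 128.03 = 10.60%.
Headline unemployment rate = 7.98 / 126.30 = 6.32%.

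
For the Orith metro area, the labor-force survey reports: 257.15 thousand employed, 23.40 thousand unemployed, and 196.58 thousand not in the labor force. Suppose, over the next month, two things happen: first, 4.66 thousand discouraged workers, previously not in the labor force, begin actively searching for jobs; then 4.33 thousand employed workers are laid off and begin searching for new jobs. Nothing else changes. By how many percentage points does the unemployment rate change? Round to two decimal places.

Initially, labor force = 257.15 + 23.40 = 280.55 thousand, so u = 23.40/280.55 = 8.34%.
After the first change, unemployed and labor force both rise by 4.66 → E = 257.15, U = 28.06, labor force = 285.21 thousand.
After the second change, employed falls and unemployed rises by 4.33; labor force unchanged → E = 252.82, U = 32.39, labor force = 285.21 thousand.
New unemployment rate = 32.39 / 285.21 = 11.36%.
Change = 11.36% − 8.34% = +3.02 percentage points.

The unemployment rate changes by +3.02 percentage points.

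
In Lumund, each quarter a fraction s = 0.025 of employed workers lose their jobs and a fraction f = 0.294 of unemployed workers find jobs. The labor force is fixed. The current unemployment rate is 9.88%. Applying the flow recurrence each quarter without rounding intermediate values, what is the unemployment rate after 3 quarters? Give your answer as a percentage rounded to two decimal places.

With a fixed labor force, u_{t+1} = u_t + s·(1−u_t) − f·u_t = u_t·(1−s−f) + s.
Here 1−s−f = 0.681 and s = 0.025.
u_1 = 0.098800 × 0.681 + 0.025 = 0.092283.
u_2 = 0.092283 × 0.681 + 0.025 = 0.087845.
u_3 = 0.087845 × 0.681 + 0.025 = 0.084822.

Unemployment rate after three quarters ≈ 8.48%.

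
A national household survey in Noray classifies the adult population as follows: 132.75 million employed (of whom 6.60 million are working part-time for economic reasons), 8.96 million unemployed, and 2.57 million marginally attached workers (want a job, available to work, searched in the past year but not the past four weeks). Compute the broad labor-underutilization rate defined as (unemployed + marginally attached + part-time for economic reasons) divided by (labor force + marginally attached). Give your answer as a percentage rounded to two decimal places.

Labor force = 132.75 + 8.96 = 141.71 million.
Numerator = 8.96 + 2.57 + 6.60 = 18.13 million.
Denominator = 141.71 + 2.57 = 144.28 million.
Broad rate = 18.13 / 144.28 = 12.57%.

Broad underutilization rate ≈ 12.57%.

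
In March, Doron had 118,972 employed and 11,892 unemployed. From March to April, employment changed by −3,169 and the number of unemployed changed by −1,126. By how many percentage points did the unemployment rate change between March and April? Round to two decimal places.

The unemployment rate changed by −0.58 percentage points.

March: labor force = 118,972 + 11,892 = 130,864; u = 11,892/130,864 = 9.09%.
April: labor force = 115,803 + 10,766 = 126,569; u = 10,766/126,569 = 8.51%.
Change = 8.51% − 9.09% = −0.58 pp.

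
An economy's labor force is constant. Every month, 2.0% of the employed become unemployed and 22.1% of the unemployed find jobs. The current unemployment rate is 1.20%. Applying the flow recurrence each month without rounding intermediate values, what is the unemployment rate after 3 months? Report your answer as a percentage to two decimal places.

With a fixed labor force, u_{t+1} = u_t + s·(1−u_t) − f·u_t = u_t·(1−s−f) + s.
Here 1−s−f = 0.759 and s = 0.020.
u_1 = 0.012000 × 0.759 + 0.020 = 0.029108.
u_2 = 0.029108 × 0.759 + 0.020 = 0.042093.
u_3 = 0.042093 × 0.759 + 0.020 = 0.051949.

Unemployment rate after three months ≈ 5.19%.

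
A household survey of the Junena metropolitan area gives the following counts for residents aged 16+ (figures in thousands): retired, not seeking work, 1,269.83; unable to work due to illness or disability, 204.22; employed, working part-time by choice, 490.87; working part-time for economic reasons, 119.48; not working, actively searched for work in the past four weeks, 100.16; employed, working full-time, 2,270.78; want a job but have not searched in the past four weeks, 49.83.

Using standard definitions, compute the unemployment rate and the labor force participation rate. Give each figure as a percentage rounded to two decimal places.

Unemployment rate ≈ 3.36%; labor force participation rate ≈ 66.17%.

Employed = 490.87 + 119.48 + 2,270.78 = 2,881.13 thousand (anyone who worked, including part-time for economic reasons, counts as employed).
Unemployed = 100.16 thousand.
Labor force = 2,881.13 + 100.16 = 2,981.29 thousand.
Not in labor force = 1,269.83 + 204.22 + 49.83 = 1,523.88 thousand (those not working and not actively searching are outside the labor force — including those who want a job but have given up searching).
Civilian working-age population = 2,981.29 + 1,523.88 = 4,505.17 thousand.
Unemployment rate = 100.16 / 2,981.29 = 3.36%.
Labor force participation rate = 2,981.29 / 4,505.17 = 66.17%.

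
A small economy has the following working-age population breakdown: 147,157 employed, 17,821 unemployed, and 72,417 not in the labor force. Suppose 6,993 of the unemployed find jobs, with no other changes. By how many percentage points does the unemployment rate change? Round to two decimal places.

The unemployment rate changes by −4.24 percentage points.

Initially, labor force = 147,157 + 17,821 = 164,978, so u = 17,821/164,978 = 10.80%.
After the change, unemployed falls and employed rises by 6,993; labor force unchanged → E = 154,150, U = 10,828, labor force = 164,978.
New unemployment rate = 10,828 / 164,978 = 6.56%.
Change = 6.56% − 10.80% = −4.24 percentage points.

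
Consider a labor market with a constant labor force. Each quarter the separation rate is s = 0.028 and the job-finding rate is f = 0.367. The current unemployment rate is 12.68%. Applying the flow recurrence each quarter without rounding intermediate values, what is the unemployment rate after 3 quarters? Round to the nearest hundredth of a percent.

With a fixed labor force, u_{t+1} = u_t + s·(1−u_t) − f·u_t = u_t·(1−s−f) + s.
Here 1−s−f = 0.605 and s = 0.028.
u_1 = 0.126800 × 0.605 + 0.028 = 0.104714.
u_2 = 0.104714 × 0.605 + 0.028 = 0.091352.
u_3 = 0.091352 × 0.605 + 0.028 = 0.083268.

Unemployment rate after three quarters ≈ 8.33%.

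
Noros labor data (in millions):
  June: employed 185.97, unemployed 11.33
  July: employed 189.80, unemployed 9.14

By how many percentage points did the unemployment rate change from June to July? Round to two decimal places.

June: labor force = 185.97 + 11.33 = 197.30; u = 11.33/197.30 = 5.74%.
July: labor force = 189.80 + 9.14 = 198.94; u = 9.14/198.94 = 4.59%.
Change = 4.59% − 5.74% = −1.15 pp.

The unemployment rate changed by −1.15 percentage points.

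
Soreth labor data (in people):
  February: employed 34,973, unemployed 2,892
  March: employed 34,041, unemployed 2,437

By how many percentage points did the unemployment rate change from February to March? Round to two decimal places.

February: labor force = 34,973 + 2,892 = 37,865; u = 2,892/37,865 = 7.64%.
March: labor force = 34,041 + 2,437 = 36,478; u = 2,437/36,478 = 6.68%.
Change = 6.68% − 7.64% = −0.96 pp.

The unemployment rate changed by −0.96 percentage points.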